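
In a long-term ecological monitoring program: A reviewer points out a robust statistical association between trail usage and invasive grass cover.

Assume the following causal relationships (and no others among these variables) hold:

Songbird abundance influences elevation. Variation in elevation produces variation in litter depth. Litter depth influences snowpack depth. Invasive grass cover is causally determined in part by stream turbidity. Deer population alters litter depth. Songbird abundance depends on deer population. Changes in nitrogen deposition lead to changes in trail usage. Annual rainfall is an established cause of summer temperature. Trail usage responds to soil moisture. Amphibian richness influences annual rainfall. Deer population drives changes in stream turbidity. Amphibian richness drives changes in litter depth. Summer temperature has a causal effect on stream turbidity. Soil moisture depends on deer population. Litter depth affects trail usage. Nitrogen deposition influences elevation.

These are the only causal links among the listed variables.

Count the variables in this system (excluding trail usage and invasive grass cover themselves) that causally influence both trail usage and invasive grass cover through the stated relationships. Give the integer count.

The common causes are: amphibian richness (to trail usage via amphibian richness → litter depth → trail usage; to invasive grass cover via amphibian richness → annual rainfall → summer temperature → stream turbidity → invasive grass cover); deer population (to trail usage via deer population → soil moisture → trail usage; to invasive grass cover via deer population → stream turbidity → invasive grass cover).
Every other variable lacks a causal path to at least one of trail usage and invasive grass cover.

2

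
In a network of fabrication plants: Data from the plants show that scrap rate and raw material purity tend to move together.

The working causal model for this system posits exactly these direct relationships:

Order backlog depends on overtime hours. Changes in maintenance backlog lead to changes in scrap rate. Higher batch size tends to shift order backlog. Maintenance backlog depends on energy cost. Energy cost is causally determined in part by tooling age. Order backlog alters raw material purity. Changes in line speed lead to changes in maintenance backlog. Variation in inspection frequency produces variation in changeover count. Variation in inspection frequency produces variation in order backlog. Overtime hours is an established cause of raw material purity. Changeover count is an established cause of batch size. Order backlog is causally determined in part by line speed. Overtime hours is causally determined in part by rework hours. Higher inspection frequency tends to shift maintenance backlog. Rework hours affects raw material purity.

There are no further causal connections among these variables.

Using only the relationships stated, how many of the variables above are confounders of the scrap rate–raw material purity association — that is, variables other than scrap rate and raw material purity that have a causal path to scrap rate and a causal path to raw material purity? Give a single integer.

The common causes are: inspection frequency (to scrap rate via inspection frequency → maintenance backlog → scrap rate; to raw material purity via inspection frequency → order backlog → raw material purity); line speed (to scrap rate via line speed → maintenance backlog → scrap rate; to raw material purity via line speed → order backlog → raw material purity).
Every other variable lacks a causal path to at least one of scrap rate and raw material purity.

2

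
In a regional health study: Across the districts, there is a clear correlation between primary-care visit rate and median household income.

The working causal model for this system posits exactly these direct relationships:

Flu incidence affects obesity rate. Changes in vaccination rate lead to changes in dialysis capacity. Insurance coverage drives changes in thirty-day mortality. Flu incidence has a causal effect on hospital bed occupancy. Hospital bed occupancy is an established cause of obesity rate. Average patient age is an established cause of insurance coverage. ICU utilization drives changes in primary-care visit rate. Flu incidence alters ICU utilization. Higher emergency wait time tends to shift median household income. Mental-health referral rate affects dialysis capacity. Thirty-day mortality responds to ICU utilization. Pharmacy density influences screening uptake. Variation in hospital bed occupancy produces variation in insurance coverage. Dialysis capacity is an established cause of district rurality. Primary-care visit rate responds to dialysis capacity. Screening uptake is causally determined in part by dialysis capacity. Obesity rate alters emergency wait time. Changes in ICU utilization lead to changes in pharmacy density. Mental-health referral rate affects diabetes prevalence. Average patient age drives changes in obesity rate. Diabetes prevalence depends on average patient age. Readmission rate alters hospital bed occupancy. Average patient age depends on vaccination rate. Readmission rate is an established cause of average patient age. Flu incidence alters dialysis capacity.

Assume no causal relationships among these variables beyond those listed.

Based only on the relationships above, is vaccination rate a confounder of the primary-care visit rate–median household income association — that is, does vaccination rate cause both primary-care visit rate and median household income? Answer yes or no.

Vaccination rate has a causal path to primary-care visit rate (vaccination rate → dialysis capacity → primary-care visit rate) and to median household income (vaccination rate → average patient age → obesity rate → emergency wait time → median household income), so it is a common cause of both — a confounder.

yes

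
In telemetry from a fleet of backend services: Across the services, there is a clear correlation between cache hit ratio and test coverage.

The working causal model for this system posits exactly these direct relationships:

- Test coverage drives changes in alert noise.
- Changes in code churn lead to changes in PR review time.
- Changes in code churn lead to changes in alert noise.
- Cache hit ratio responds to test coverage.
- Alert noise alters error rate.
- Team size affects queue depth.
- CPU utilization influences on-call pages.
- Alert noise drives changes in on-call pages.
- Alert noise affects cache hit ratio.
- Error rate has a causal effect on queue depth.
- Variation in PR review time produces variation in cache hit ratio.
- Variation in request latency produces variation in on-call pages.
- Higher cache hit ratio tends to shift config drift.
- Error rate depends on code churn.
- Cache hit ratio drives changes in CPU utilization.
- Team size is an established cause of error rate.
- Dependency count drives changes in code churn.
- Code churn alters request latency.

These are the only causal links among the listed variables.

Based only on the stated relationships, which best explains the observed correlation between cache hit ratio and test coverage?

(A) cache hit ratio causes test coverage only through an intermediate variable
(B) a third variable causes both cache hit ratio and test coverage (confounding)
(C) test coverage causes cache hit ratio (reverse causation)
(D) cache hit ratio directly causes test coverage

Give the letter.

The stated link runs test coverage → cache hit ratio; cache hit ratio has no causal path to test coverage. No variable causes both, so confounding is ruled out. The correlation reflects reverse causation.

C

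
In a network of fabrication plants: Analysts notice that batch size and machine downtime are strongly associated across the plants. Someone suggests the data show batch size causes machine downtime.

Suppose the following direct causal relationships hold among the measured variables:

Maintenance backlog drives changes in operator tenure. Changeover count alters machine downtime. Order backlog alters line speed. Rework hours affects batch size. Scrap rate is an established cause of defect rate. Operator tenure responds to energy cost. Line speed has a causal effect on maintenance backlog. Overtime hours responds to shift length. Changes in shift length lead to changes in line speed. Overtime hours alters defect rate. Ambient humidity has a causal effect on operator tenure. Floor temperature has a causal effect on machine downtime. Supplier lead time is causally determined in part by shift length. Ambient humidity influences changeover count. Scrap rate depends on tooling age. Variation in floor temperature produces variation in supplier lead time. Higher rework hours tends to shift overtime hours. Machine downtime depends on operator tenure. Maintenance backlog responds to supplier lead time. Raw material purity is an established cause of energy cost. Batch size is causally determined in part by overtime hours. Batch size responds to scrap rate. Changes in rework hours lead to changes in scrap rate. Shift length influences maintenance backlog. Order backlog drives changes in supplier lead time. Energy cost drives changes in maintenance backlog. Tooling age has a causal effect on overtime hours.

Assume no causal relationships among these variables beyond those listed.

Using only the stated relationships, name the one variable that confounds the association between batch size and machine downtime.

Shift length has a causal path to batch size (shift length → overtime hours → batch size) and a separate causal path to machine downtime (shift length → maintenance backlog → operator tenure → machine downtime), so it is a common cause of both.
No stated relationship gives batch size a causal route to machine downtime, so the correlation is explained by the shared upstream cause rather than a direct effect.

shift length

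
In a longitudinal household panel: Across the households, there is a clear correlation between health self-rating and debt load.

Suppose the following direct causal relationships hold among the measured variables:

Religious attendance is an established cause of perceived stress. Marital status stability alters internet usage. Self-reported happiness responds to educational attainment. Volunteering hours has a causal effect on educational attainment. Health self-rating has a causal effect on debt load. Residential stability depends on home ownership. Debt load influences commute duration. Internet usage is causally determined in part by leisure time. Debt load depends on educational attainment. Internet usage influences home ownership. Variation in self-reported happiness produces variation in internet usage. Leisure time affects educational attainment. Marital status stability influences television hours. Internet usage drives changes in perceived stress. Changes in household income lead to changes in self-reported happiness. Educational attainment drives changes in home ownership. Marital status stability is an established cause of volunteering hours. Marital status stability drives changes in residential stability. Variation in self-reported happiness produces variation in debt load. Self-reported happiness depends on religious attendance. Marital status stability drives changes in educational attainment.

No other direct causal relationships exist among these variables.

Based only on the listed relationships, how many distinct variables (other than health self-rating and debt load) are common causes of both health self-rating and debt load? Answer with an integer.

No listed variable has a causal path to both health self-rating and debt load, so there are no common causes.

0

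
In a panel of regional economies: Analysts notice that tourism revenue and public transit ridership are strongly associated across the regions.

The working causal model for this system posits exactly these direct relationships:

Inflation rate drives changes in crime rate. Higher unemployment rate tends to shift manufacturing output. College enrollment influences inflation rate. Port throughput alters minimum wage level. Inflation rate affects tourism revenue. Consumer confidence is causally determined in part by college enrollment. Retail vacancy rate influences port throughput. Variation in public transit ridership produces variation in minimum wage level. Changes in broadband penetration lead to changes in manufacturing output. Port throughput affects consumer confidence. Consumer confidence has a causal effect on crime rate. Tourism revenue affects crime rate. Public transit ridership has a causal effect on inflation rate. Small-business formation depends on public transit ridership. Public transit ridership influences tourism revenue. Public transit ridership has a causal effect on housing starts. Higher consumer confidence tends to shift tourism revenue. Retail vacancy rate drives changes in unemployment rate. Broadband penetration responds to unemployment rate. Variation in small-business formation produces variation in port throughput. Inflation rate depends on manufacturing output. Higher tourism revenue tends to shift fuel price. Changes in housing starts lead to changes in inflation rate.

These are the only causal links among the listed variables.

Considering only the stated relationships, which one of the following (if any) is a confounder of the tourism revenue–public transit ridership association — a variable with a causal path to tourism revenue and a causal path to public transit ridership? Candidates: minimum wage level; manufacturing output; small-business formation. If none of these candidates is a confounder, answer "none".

none

None of the listed candidates has causal paths to both tourism revenue and public transit ridership in the stated relationships, so none is a common cause.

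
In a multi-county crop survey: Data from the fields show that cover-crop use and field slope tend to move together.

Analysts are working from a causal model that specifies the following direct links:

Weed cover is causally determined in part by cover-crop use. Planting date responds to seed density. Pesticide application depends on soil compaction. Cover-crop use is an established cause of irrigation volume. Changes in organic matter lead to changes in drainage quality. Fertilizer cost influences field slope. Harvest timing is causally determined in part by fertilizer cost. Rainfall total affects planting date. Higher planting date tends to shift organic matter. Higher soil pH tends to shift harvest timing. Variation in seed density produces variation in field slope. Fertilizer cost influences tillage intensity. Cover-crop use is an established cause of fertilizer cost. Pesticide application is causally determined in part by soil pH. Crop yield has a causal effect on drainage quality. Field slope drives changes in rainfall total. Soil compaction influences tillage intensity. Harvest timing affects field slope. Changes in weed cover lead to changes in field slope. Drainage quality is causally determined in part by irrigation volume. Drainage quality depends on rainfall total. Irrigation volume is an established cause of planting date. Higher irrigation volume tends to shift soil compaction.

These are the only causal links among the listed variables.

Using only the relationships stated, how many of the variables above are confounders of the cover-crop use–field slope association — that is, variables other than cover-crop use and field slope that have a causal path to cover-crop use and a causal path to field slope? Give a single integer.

No listed variable has a causal path to both cover-crop use and field slope, so there are no common causes.

0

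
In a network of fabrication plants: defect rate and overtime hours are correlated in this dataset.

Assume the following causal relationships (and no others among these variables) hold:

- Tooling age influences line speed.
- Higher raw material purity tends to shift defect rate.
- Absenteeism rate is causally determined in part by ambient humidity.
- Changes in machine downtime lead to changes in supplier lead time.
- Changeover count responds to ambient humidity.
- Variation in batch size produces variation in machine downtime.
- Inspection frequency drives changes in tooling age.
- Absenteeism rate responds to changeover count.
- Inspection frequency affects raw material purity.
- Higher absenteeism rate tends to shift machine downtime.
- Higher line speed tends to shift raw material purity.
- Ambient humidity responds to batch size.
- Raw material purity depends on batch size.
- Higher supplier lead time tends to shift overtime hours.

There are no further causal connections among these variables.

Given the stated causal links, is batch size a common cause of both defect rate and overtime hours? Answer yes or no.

Batch size has a causal path to defect rate (batch size → raw material purity → defect rate) and to overtime hours (batch size → machine downtime → supplier lead time → overtime hours), so it is a common cause of both — a confounder.

yes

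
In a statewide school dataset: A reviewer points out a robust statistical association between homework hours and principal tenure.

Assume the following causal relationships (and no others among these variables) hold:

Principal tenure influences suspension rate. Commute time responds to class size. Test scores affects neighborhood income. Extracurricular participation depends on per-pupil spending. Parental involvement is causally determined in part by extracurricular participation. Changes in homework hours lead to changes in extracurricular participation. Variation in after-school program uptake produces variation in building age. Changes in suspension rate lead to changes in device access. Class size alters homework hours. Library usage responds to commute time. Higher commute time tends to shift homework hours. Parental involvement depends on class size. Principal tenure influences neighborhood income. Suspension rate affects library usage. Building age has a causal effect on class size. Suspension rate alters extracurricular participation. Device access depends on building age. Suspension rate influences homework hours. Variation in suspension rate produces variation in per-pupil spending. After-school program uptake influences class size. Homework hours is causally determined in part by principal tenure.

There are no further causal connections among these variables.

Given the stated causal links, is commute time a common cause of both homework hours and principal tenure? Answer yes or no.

Commute time has no stated causal path to principal tenure. A confounder must cause both variables, so commute time does not qualify.

no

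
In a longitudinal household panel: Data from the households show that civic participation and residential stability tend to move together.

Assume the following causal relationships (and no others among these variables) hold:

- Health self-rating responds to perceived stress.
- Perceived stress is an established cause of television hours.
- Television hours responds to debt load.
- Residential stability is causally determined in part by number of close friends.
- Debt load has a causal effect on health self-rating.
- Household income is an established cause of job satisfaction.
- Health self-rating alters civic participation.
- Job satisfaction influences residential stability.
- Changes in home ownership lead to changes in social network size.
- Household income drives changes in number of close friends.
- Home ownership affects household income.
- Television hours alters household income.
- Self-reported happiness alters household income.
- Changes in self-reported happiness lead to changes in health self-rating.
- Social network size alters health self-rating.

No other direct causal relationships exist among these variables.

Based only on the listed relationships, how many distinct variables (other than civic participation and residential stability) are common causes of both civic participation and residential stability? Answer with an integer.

4

The common causes are: debt load (to civic participation via debt load → health self-rating → civic participation; to residential stability via debt load → television hours → household income → number of close friends → residential stability); home ownership (to civic participation via home ownership → social network size → health self-rating → civic participation; to residential stability via home ownership → household income → number of close friends → residential stability); perceived stress (to civic participation via perceived stress → health self-rating → civic participation; to residential stability via perceived stress → television hours → household income → number of close friends → residential stability); self-reported happiness (to civic participation via self-reported happiness → health self-rating → civic participation; to residential stability via self-reported happiness → household income → number of close friends → residential stability).
Every other variable lacks a causal path to at least one of civic participation and residential stability.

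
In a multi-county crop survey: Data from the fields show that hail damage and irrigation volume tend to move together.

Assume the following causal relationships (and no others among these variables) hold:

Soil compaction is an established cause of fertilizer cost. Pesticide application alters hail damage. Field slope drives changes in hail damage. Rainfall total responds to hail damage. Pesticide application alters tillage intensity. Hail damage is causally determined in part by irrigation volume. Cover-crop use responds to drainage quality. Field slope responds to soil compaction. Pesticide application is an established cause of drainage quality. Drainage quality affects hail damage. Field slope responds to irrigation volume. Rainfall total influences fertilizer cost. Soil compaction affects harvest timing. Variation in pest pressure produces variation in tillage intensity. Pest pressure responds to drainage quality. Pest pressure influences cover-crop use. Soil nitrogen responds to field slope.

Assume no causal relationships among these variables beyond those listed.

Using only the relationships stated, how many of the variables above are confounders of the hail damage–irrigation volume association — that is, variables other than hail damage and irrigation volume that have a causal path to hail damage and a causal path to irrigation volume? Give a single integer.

0

No listed variable has a causal path to both hail damage and irrigation volume, so there are no common causes.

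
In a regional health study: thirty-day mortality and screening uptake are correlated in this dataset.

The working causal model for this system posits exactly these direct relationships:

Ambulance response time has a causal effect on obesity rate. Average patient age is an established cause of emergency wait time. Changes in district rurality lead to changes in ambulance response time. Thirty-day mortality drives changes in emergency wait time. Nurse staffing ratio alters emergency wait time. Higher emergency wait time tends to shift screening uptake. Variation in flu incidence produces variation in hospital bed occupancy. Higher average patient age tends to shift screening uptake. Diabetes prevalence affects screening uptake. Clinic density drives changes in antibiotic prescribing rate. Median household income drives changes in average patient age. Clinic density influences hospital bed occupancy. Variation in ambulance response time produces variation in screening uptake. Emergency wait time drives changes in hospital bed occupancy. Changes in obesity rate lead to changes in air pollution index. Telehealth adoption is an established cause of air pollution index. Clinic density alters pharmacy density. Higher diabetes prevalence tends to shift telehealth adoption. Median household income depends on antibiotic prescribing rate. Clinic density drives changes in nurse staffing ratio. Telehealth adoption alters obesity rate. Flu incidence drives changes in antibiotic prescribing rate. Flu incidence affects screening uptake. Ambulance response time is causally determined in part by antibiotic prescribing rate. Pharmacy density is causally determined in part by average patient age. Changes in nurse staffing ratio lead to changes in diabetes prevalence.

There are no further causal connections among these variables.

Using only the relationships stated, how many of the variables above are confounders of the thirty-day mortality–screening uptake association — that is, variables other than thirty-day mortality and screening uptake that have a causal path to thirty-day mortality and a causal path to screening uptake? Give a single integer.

No listed variable has a causal path to both thirty-day mortality and screening uptake, so there are no common causes.

0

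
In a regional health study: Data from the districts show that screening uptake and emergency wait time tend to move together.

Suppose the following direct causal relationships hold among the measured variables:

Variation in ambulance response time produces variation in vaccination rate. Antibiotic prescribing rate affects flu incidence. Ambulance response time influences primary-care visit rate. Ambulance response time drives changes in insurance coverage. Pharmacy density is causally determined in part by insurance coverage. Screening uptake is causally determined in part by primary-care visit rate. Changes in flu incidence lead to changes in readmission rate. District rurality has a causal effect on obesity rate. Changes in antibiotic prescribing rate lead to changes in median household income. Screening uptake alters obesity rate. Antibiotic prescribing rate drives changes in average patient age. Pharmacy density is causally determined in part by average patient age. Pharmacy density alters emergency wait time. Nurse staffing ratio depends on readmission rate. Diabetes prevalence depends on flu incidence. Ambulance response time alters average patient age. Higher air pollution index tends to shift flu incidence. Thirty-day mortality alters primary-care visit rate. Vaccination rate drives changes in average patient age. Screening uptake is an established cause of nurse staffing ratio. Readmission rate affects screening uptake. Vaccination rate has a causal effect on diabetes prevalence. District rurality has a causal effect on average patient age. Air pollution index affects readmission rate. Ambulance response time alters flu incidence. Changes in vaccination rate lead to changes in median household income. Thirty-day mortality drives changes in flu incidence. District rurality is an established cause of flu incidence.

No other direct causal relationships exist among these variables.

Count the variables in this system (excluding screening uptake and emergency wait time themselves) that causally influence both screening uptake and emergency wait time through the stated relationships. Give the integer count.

The common causes are: ambulance response time (to screening uptake via ambulance response time → primary-care visit rate → screening uptake; to emergency wait time via ambulance response time → insurance coverage → pharmacy density → emergency wait time); antibiotic prescribing rate (to screening uptake via antibiotic prescribing rate → flu incidence → readmission rate → screening uptake; to emergency wait time via antibiotic prescribing rate → average patient age → pharmacy density → emergency wait time); district rurality (to screening uptake via district rurality → flu incidence → readmission rate → screening uptake; to emergency wait time via district rurality → average patient age → pharmacy density → emergency wait time).
Every other variable lacks a causal path to at least one of screening uptake and emergency wait time.

3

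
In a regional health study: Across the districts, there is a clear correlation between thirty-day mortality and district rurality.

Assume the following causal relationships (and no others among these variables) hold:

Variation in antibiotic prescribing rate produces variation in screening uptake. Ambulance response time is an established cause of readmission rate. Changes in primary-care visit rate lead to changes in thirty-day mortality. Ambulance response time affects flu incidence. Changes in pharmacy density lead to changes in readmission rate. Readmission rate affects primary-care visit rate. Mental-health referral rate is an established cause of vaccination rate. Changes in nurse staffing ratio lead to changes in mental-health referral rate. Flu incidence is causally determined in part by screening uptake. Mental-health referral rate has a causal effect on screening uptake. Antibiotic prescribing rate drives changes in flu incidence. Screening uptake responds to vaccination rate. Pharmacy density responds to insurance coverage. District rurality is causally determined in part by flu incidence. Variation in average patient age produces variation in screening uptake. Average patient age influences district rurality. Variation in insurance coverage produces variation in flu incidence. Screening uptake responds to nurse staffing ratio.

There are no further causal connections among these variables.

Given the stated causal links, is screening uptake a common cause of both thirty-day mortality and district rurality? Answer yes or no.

no

Screening uptake has no stated causal path to thirty-day mortality. A confounder must cause both variables, so screening uptake does not qualify.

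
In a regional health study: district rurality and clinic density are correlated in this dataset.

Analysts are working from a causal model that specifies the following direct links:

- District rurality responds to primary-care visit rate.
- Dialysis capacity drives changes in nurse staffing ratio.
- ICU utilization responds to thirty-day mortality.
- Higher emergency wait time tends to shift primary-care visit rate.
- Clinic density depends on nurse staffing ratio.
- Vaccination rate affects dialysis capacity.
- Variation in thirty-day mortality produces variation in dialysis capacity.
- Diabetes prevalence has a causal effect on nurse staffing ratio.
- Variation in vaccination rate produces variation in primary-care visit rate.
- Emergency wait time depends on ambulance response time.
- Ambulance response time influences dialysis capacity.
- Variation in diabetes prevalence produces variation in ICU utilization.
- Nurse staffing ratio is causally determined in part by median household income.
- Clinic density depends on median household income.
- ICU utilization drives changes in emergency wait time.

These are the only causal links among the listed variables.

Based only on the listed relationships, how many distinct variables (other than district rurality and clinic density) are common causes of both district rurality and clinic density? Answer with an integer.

The common causes are: ambulance response time (to district rurality via ambulance response time → emergency wait time → primary-care visit rate → district rurality; to clinic density via ambulance response time → dialysis capacity → nurse staffing ratio → clinic density); diabetes prevalence (to district rurality via diabetes prevalence → ICU utilization → emergency wait time → primary-care visit rate → district rurality; to clinic density via diabetes prevalence → nurse staffing ratio → clinic density); thirty-day mortality (to district rurality via thirty-day mortality → ICU utilization → emergency wait time → primary-care visit rate → district rurality; to clinic density via thirty-day mortality → dialysis capacity → nurse staffing ratio → clinic density); vaccination rate (to district rurality via vaccination rate → primary-care visit rate → district rurality; to clinic density via vaccination rate → dialysis capacity → nurse staffing ratio → clinic density).
Every other variable lacks a causal path to at least one of district rurality and clinic density.

4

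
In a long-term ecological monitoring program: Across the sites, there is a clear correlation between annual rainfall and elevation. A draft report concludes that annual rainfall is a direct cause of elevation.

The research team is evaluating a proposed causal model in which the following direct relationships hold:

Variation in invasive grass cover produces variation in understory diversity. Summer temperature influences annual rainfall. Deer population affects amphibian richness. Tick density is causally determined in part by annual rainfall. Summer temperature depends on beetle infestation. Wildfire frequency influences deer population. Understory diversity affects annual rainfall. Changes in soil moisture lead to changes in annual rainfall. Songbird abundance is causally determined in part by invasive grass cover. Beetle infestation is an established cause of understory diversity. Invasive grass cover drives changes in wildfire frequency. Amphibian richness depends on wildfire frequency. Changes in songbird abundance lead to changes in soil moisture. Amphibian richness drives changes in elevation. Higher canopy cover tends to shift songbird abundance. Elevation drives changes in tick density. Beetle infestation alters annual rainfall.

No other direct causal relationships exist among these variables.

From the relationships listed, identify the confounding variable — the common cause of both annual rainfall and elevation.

Invasive grass cover has a causal path to annual rainfall (invasive grass cover → understory diversity → annual rainfall) and a separate causal path to elevation (invasive grass cover → wildfire frequency → amphibian richness → elevation), so it is a common cause of both.
No stated relationship gives annual rainfall a causal route to elevation, so the correlation is explained by the shared upstream cause rather than a direct effect.

invasive grass cover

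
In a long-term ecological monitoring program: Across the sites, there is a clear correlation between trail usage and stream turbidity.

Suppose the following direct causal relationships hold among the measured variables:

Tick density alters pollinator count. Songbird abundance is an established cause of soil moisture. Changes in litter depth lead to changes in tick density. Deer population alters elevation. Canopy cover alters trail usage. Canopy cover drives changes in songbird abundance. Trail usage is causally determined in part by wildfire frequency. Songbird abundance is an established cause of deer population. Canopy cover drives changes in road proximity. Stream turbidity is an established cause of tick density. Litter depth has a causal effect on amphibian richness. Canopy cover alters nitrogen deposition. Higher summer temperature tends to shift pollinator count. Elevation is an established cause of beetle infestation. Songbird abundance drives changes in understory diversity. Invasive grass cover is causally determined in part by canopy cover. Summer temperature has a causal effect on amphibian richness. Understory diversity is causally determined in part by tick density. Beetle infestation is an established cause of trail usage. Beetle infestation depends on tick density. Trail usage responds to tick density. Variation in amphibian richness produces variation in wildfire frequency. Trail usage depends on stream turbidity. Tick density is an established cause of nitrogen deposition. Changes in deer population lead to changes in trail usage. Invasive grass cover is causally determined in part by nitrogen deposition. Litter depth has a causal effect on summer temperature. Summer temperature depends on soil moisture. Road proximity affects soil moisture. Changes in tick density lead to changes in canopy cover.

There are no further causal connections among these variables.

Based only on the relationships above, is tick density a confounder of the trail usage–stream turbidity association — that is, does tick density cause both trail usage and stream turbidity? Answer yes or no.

no

Tick density has no stated causal path to stream turbidity. A confounder must cause both variables, so tick density does not qualify.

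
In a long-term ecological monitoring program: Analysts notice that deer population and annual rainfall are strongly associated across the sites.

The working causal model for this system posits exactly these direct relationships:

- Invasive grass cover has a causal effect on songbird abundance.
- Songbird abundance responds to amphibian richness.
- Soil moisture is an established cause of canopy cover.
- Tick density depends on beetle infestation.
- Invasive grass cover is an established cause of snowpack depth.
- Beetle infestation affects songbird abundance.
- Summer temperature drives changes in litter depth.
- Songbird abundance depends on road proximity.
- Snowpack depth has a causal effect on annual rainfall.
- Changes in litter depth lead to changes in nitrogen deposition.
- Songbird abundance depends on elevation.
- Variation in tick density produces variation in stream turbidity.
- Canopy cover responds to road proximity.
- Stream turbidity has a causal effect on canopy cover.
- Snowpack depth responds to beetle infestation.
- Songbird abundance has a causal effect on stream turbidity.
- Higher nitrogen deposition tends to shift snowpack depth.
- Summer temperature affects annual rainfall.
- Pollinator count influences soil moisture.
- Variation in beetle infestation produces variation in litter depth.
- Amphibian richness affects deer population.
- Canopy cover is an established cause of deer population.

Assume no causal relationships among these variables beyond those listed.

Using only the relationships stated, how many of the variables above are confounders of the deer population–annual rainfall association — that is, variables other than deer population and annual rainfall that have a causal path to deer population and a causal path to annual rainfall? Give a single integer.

The common causes are: beetle infestation (to deer population via beetle infestation → tick density → stream turbidity → canopy cover → deer population; to annual rainfall via beetle infestation → snowpack depth → annual rainfall); invasive grass cover (to deer population via invasive grass cover → songbird abundance → stream turbidity → canopy cover → deer population; to annual rainfall via invasive grass cover → snowpack depth → annual rainfall).
Every other variable lacks a causal path to at least one of deer population and annual rainfall.

2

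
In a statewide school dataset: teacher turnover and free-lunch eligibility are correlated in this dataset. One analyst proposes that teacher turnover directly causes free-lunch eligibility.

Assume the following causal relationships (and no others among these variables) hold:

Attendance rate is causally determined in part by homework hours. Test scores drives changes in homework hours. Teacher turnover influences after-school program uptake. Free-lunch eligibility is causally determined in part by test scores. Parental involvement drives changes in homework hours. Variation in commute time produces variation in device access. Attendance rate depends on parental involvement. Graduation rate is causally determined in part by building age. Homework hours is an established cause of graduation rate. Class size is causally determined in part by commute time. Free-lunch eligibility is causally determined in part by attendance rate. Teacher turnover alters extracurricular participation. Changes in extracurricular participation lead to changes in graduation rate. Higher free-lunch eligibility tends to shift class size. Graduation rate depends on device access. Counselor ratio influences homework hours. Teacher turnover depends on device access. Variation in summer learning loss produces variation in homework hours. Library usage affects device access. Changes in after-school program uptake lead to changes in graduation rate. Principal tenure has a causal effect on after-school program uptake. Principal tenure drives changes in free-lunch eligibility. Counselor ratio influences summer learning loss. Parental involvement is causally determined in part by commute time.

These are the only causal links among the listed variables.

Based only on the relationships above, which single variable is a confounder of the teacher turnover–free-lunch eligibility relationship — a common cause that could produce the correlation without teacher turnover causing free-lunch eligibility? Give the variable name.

commute time

Commute time has a causal path to teacher turnover (commute time → device access → teacher turnover) and a separate causal path to free-lunch eligibility (commute time → parental involvement → attendance rate → free-lunch eligibility), so it is a common cause of both.
No stated relationship gives teacher turnover a causal route to free-lunch eligibility, so the correlation is explained by the shared upstream cause rather than a direct effect.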